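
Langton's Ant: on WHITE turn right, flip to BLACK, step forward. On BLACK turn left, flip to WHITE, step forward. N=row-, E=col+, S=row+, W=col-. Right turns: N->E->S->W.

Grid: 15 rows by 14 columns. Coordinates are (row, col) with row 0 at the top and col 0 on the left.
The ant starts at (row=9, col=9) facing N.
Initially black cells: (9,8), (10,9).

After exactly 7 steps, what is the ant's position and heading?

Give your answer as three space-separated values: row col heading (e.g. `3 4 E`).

Step 1: on WHITE (9,9): turn R to E, flip to black, move to (9,10). |black|=3
Step 2: on WHITE (9,10): turn R to S, flip to black, move to (10,10). |black|=4
Step 3: on WHITE (10,10): turn R to W, flip to black, move to (10,9). |black|=5
Step 4: on BLACK (10,9): turn L to S, flip to white, move to (11,9). |black|=4
Step 5: on WHITE (11,9): turn R to W, flip to black, move to (11,8). |black|=5
Step 6: on WHITE (11,8): turn R to N, flip to black, move to (10,8). |black|=6
Step 7: on WHITE (10,8): turn R to E, flip to black, move to (10,9). |black|=7

Answer: 10 9 E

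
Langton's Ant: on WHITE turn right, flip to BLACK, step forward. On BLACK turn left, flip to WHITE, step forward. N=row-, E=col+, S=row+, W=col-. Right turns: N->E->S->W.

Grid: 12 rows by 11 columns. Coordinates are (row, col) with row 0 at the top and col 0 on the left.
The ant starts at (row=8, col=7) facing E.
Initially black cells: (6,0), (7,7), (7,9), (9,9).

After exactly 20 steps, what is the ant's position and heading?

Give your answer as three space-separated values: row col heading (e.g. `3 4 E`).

Answer: 8 9 E

Derivation:
Step 1: on WHITE (8,7): turn R to S, flip to black, move to (9,7). |black|=5
Step 2: on WHITE (9,7): turn R to W, flip to black, move to (9,6). |black|=6
Step 3: on WHITE (9,6): turn R to N, flip to black, move to (8,6). |black|=7
Step 4: on WHITE (8,6): turn R to E, flip to black, move to (8,7). |black|=8
Step 5: on BLACK (8,7): turn L to N, flip to white, move to (7,7). |black|=7
Step 6: on BLACK (7,7): turn L to W, flip to white, move to (7,6). |black|=6
Step 7: on WHITE (7,6): turn R to N, flip to black, move to (6,6). |black|=7
Step 8: on WHITE (6,6): turn R to E, flip to black, move to (6,7). |black|=8
Step 9: on WHITE (6,7): turn R to S, flip to black, move to (7,7). |black|=9
Step 10: on WHITE (7,7): turn R to W, flip to black, move to (7,6). |black|=10
Step 11: on BLACK (7,6): turn L to S, flip to white, move to (8,6). |black|=9
Step 12: on BLACK (8,6): turn L to E, flip to white, move to (8,7). |black|=8
Step 13: on WHITE (8,7): turn R to S, flip to black, move to (9,7). |black|=9
Step 14: on BLACK (9,7): turn L to E, flip to white, move to (9,8). |black|=8
Step 15: on WHITE (9,8): turn R to S, flip to black, move to (10,8). |black|=9
Step 16: on WHITE (10,8): turn R to W, flip to black, move to (10,7). |black|=10
Step 17: on WHITE (10,7): turn R to N, flip to black, move to (9,7). |black|=11
Step 18: on WHITE (9,7): turn R to E, flip to black, move to (9,8). |black|=12
Step 19: on BLACK (9,8): turn L to N, flip to white, move to (8,8). |black|=11
Step 20: on WHITE (8,8): turn R to E, flip to black, move to (8,9). |black|=12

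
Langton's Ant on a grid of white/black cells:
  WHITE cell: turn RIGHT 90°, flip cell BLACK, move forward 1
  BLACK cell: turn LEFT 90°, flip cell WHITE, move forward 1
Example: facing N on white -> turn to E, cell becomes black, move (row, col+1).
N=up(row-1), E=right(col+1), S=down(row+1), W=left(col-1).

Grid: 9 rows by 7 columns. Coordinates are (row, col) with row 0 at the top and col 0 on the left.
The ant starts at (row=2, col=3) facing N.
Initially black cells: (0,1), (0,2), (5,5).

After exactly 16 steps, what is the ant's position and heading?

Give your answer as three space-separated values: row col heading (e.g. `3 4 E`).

Step 1: on WHITE (2,3): turn R to E, flip to black, move to (2,4). |black|=4
Step 2: on WHITE (2,4): turn R to S, flip to black, move to (3,4). |black|=5
Step 3: on WHITE (3,4): turn R to W, flip to black, move to (3,3). |black|=6
Step 4: on WHITE (3,3): turn R to N, flip to black, move to (2,3). |black|=7
Step 5: on BLACK (2,3): turn L to W, flip to white, move to (2,2). |black|=6
Step 6: on WHITE (2,2): turn R to N, flip to black, move to (1,2). |black|=7
Step 7: on WHITE (1,2): turn R to E, flip to black, move to (1,3). |black|=8
Step 8: on WHITE (1,3): turn R to S, flip to black, move to (2,3). |black|=9
Step 9: on WHITE (2,3): turn R to W, flip to black, move to (2,2). |black|=10
Step 10: on BLACK (2,2): turn L to S, flip to white, move to (3,2). |black|=9
Step 11: on WHITE (3,2): turn R to W, flip to black, move to (3,1). |black|=10
Step 12: on WHITE (3,1): turn R to N, flip to black, move to (2,1). |black|=11
Step 13: on WHITE (2,1): turn R to E, flip to black, move to (2,2). |black|=12
Step 14: on WHITE (2,2): turn R to S, flip to black, move to (3,2). |black|=13
Step 15: on BLACK (3,2): turn L to E, flip to white, move to (3,3). |black|=12
Step 16: on BLACK (3,3): turn L to N, flip to white, move to (2,3). |black|=11

Answer: 2 3 N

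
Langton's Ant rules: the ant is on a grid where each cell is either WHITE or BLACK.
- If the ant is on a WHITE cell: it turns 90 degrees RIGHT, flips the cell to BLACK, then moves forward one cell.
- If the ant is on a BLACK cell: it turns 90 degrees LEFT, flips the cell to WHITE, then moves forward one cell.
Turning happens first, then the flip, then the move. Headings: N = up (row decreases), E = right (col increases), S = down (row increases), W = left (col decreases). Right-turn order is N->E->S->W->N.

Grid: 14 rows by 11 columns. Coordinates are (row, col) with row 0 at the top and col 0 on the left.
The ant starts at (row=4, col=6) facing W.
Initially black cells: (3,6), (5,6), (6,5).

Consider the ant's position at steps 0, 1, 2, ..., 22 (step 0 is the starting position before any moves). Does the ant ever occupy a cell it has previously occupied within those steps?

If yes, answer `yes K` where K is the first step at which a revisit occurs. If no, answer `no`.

Step 1: on WHITE (4,6): turn R to N, flip to black, move to (3,6). |black|=4 — new cell
Step 2: on BLACK (3,6): turn L to W, flip to white, move to (3,5). |black|=3 — new cell
Step 3: on WHITE (3,5): turn R to N, flip to black, move to (2,5). |black|=4 — new cell
Step 4: on WHITE (2,5): turn R to E, flip to black, move to (2,6). |black|=5 — new cell
Step 5: on WHITE (2,6): turn R to S, flip to black, move to (3,6). |black|=6 — REVISIT

Answer: yes 5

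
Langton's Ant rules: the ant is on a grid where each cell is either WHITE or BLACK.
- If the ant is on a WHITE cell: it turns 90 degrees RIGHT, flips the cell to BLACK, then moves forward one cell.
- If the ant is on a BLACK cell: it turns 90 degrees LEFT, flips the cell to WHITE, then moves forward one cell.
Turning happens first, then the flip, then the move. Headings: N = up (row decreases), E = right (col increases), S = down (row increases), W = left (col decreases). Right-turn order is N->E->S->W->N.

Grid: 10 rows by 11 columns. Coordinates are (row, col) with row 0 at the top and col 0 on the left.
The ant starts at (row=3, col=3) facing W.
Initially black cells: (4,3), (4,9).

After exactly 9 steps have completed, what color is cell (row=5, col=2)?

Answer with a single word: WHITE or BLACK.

Answer: WHITE

Derivation:
Step 1: on WHITE (3,3): turn R to N, flip to black, move to (2,3). |black|=3
Step 2: on WHITE (2,3): turn R to E, flip to black, move to (2,4). |black|=4
Step 3: on WHITE (2,4): turn R to S, flip to black, move to (3,4). |black|=5
Step 4: on WHITE (3,4): turn R to W, flip to black, move to (3,3). |black|=6
Step 5: on BLACK (3,3): turn L to S, flip to white, move to (4,3). |black|=5
Step 6: on BLACK (4,3): turn L to E, flip to white, move to (4,4). |black|=4
Step 7: on WHITE (4,4): turn R to S, flip to black, move to (5,4). |black|=5
Step 8: on WHITE (5,4): turn R to W, flip to black, move to (5,3). |black|=6
Step 9: on WHITE (5,3): turn R to N, flip to black, move to (4,3). |black|=7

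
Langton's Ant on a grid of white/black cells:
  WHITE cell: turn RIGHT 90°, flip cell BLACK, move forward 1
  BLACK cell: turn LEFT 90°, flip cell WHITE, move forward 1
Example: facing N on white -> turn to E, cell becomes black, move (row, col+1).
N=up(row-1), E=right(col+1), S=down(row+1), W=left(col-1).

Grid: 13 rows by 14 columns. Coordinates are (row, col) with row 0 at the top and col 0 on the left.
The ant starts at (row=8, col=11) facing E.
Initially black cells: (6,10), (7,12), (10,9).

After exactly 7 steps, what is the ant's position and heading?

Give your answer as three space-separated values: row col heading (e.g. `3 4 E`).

Answer: 6 12 N

Derivation:
Step 1: on WHITE (8,11): turn R to S, flip to black, move to (9,11). |black|=4
Step 2: on WHITE (9,11): turn R to W, flip to black, move to (9,10). |black|=5
Step 3: on WHITE (9,10): turn R to N, flip to black, move to (8,10). |black|=6
Step 4: on WHITE (8,10): turn R to E, flip to black, move to (8,11). |black|=7
Step 5: on BLACK (8,11): turn L to N, flip to white, move to (7,11). |black|=6
Step 6: on WHITE (7,11): turn R to E, flip to black, move to (7,12). |black|=7
Step 7: on BLACK (7,12): turn L to N, flip to white, move to (6,12). |black|=6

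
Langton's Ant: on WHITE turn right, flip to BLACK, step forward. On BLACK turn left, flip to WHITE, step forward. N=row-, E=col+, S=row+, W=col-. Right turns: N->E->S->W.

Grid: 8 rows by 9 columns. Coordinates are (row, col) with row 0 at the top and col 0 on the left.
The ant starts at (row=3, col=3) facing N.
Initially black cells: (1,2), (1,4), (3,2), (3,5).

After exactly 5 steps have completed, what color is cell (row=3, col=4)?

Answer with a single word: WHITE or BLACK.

Step 1: on WHITE (3,3): turn R to E, flip to black, move to (3,4). |black|=5
Step 2: on WHITE (3,4): turn R to S, flip to black, move to (4,4). |black|=6
Step 3: on WHITE (4,4): turn R to W, flip to black, move to (4,3). |black|=7
Step 4: on WHITE (4,3): turn R to N, flip to black, move to (3,3). |black|=8
Step 5: on BLACK (3,3): turn L to W, flip to white, move to (3,2). |black|=7

Answer: BLACK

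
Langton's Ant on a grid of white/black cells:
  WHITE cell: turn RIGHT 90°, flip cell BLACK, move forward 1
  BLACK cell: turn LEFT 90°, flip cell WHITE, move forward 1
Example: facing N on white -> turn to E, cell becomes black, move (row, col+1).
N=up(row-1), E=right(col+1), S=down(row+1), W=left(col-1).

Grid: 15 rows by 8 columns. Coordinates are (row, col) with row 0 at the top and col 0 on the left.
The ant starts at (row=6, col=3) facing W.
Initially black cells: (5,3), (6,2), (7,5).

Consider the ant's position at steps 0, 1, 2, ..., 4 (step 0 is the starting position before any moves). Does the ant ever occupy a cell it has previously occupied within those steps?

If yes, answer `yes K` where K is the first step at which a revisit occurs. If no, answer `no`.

Answer: no

Derivation:
Step 1: on WHITE (6,3): turn R to N, flip to black, move to (5,3). |black|=4 — new cell
Step 2: on BLACK (5,3): turn L to W, flip to white, move to (5,2). |black|=3 — new cell
Step 3: on WHITE (5,2): turn R to N, flip to black, move to (4,2). |black|=4 — new cell
Step 4: on WHITE (4,2): turn R to E, flip to black, move to (4,3). |black|=5 — new cell
No revisit within 4 steps.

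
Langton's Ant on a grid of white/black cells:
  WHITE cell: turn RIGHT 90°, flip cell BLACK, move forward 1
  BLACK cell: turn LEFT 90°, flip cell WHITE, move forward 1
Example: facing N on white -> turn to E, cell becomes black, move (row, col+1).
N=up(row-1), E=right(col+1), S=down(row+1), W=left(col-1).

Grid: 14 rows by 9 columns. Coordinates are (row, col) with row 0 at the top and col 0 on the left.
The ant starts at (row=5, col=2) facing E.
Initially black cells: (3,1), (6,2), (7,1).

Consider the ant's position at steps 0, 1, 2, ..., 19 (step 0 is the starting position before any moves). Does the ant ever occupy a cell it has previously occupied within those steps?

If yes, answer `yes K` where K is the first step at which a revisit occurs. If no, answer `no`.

Answer: yes 5

Derivation:
Step 1: on WHITE (5,2): turn R to S, flip to black, move to (6,2). |black|=4 — new cell
Step 2: on BLACK (6,2): turn L to E, flip to white, move to (6,3). |black|=3 — new cell
Step 3: on WHITE (6,3): turn R to S, flip to black, move to (7,3). |black|=4 — new cell
Step 4: on WHITE (7,3): turn R to W, flip to black, move to (7,2). |black|=5 — new cell
Step 5: on WHITE (7,2): turn R to N, flip to black, move to (6,2). |black|=6 — REVISIT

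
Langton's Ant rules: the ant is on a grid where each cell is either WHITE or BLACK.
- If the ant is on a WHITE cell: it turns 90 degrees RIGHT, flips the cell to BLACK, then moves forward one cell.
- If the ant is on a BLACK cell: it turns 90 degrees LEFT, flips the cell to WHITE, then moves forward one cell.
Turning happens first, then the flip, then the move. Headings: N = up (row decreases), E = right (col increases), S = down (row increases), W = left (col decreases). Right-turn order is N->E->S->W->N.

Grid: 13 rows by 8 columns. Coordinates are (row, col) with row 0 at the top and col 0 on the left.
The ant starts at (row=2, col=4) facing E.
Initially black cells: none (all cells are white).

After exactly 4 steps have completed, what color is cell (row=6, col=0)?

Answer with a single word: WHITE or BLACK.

Answer: WHITE

Derivation:
Step 1: on WHITE (2,4): turn R to S, flip to black, move to (3,4). |black|=1
Step 2: on WHITE (3,4): turn R to W, flip to black, move to (3,3). |black|=2
Step 3: on WHITE (3,3): turn R to N, flip to black, move to (2,3). |black|=3
Step 4: on WHITE (2,3): turn R to E, flip to black, move to (2,4). |black|=4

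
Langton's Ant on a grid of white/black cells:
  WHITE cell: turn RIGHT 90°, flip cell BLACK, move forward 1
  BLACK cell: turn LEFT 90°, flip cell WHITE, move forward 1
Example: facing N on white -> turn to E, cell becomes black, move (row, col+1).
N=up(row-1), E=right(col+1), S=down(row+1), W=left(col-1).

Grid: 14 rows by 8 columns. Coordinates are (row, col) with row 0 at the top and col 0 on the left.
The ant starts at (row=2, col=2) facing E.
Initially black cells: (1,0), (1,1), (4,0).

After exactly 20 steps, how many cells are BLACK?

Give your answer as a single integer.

Step 1: on WHITE (2,2): turn R to S, flip to black, move to (3,2). |black|=4
Step 2: on WHITE (3,2): turn R to W, flip to black, move to (3,1). |black|=5
Step 3: on WHITE (3,1): turn R to N, flip to black, move to (2,1). |black|=6
Step 4: on WHITE (2,1): turn R to E, flip to black, move to (2,2). |black|=7
Step 5: on BLACK (2,2): turn L to N, flip to white, move to (1,2). |black|=6
Step 6: on WHITE (1,2): turn R to E, flip to black, move to (1,3). |black|=7
Step 7: on WHITE (1,3): turn R to S, flip to black, move to (2,3). |black|=8
Step 8: on WHITE (2,3): turn R to W, flip to black, move to (2,2). |black|=9
Step 9: on WHITE (2,2): turn R to N, flip to black, move to (1,2). |black|=10
Step 10: on BLACK (1,2): turn L to W, flip to white, move to (1,1). |black|=9
Step 11: on BLACK (1,1): turn L to S, flip to white, move to (2,1). |black|=8
Step 12: on BLACK (2,1): turn L to E, flip to white, move to (2,2). |black|=7
Step 13: on BLACK (2,2): turn L to N, flip to white, move to (1,2). |black|=6
Step 14: on WHITE (1,2): turn R to E, flip to black, move to (1,3). |black|=7
Step 15: on BLACK (1,3): turn L to N, flip to white, move to (0,3). |black|=6
Step 16: on WHITE (0,3): turn R to E, flip to black, move to (0,4). |black|=7
Step 17: on WHITE (0,4): turn R to S, flip to black, move to (1,4). |black|=8
Step 18: on WHITE (1,4): turn R to W, flip to black, move to (1,3). |black|=9
Step 19: on WHITE (1,3): turn R to N, flip to black, move to (0,3). |black|=10
Step 20: on BLACK (0,3): turn L to W, flip to white, move to (0,2). |black|=9

Answer: 9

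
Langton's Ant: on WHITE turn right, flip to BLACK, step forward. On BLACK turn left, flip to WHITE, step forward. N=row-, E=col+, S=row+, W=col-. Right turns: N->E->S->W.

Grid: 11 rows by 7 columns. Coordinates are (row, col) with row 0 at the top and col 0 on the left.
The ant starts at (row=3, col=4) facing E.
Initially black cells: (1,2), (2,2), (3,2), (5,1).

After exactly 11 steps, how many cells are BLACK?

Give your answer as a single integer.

Answer: 11

Derivation:
Step 1: on WHITE (3,4): turn R to S, flip to black, move to (4,4). |black|=5
Step 2: on WHITE (4,4): turn R to W, flip to black, move to (4,3). |black|=6
Step 3: on WHITE (4,3): turn R to N, flip to black, move to (3,3). |black|=7
Step 4: on WHITE (3,3): turn R to E, flip to black, move to (3,4). |black|=8
Step 5: on BLACK (3,4): turn L to N, flip to white, move to (2,4). |black|=7
Step 6: on WHITE (2,4): turn R to E, flip to black, move to (2,5). |black|=8
Step 7: on WHITE (2,5): turn R to S, flip to black, move to (3,5). |black|=9
Step 8: on WHITE (3,5): turn R to W, flip to black, move to (3,4). |black|=10
Step 9: on WHITE (3,4): turn R to N, flip to black, move to (2,4). |black|=11
Step 10: on BLACK (2,4): turn L to W, flip to white, move to (2,3). |black|=10
Step 11: on WHITE (2,3): turn R to N, flip to black, move to (1,3). |black|=11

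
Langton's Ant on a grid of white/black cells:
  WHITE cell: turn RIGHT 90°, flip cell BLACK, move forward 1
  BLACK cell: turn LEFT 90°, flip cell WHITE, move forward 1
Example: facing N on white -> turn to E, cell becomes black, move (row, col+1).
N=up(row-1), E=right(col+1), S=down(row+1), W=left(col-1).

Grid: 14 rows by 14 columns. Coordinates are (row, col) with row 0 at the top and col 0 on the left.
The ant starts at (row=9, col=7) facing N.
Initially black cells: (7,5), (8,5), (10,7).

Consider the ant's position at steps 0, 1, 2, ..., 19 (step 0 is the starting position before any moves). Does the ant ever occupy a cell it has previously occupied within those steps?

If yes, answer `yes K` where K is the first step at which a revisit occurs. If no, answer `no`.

Answer: yes 7

Derivation:
Step 1: on WHITE (9,7): turn R to E, flip to black, move to (9,8). |black|=4 — new cell
Step 2: on WHITE (9,8): turn R to S, flip to black, move to (10,8). |black|=5 — new cell
Step 3: on WHITE (10,8): turn R to W, flip to black, move to (10,7). |black|=6 — new cell
Step 4: on BLACK (10,7): turn L to S, flip to white, move to (11,7). |black|=5 — new cell
Step 5: on WHITE (11,7): turn R to W, flip to black, move to (11,6). |black|=6 — new cell
Step 6: on WHITE (11,6): turn R to N, flip to black, move to (10,6). |black|=7 — new cell
Step 7: on WHITE (10,6): turn R to E, flip to black, move to (10,7). |black|=8 — REVISIT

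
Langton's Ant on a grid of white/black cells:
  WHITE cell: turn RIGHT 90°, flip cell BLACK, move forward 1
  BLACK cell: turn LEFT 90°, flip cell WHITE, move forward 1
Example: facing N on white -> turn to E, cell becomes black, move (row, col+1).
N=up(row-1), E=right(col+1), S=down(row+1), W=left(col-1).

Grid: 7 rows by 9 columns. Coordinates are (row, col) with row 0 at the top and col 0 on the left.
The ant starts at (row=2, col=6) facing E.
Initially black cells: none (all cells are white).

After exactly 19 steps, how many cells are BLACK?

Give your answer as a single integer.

Step 1: on WHITE (2,6): turn R to S, flip to black, move to (3,6). |black|=1
Step 2: on WHITE (3,6): turn R to W, flip to black, move to (3,5). |black|=2
Step 3: on WHITE (3,5): turn R to N, flip to black, move to (2,5). |black|=3
Step 4: on WHITE (2,5): turn R to E, flip to black, move to (2,6). |black|=4
Step 5: on BLACK (2,6): turn L to N, flip to white, move to (1,6). |black|=3
Step 6: on WHITE (1,6): turn R to E, flip to black, move to (1,7). |black|=4
Step 7: on WHITE (1,7): turn R to S, flip to black, move to (2,7). |black|=5
Step 8: on WHITE (2,7): turn R to W, flip to black, move to (2,6). |black|=6
Step 9: on WHITE (2,6): turn R to N, flip to black, move to (1,6). |black|=7
Step 10: on BLACK (1,6): turn L to W, flip to white, move to (1,5). |black|=6
Step 11: on WHITE (1,5): turn R to N, flip to black, move to (0,5). |black|=7
Step 12: on WHITE (0,5): turn R to E, flip to black, move to (0,6). |black|=8
Step 13: on WHITE (0,6): turn R to S, flip to black, move to (1,6). |black|=9
Step 14: on WHITE (1,6): turn R to W, flip to black, move to (1,5). |black|=10
Step 15: on BLACK (1,5): turn L to S, flip to white, move to (2,5). |black|=9
Step 16: on BLACK (2,5): turn L to E, flip to white, move to (2,6). |black|=8
Step 17: on BLACK (2,6): turn L to N, flip to white, move to (1,6). |black|=7
Step 18: on BLACK (1,6): turn L to W, flip to white, move to (1,5). |black|=6
Step 19: on WHITE (1,5): turn R to N, flip to black, move to (0,5). |black|=7

Answer: 7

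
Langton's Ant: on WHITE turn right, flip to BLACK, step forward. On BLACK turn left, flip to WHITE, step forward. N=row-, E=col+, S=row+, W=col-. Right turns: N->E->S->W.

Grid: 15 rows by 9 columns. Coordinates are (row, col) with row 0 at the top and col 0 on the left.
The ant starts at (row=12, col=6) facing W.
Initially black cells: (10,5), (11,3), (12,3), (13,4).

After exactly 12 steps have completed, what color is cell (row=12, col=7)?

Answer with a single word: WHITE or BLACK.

Answer: BLACK

Derivation:
Step 1: on WHITE (12,6): turn R to N, flip to black, move to (11,6). |black|=5
Step 2: on WHITE (11,6): turn R to E, flip to black, move to (11,7). |black|=6
Step 3: on WHITE (11,7): turn R to S, flip to black, move to (12,7). |black|=7
Step 4: on WHITE (12,7): turn R to W, flip to black, move to (12,6). |black|=8
Step 5: on BLACK (12,6): turn L to S, flip to white, move to (13,6). |black|=7
Step 6: on WHITE (13,6): turn R to W, flip to black, move to (13,5). |black|=8
Step 7: on WHITE (13,5): turn R to N, flip to black, move to (12,5). |black|=9
Step 8: on WHITE (12,5): turn R to E, flip to black, move to (12,6). |black|=10
Step 9: on WHITE (12,6): turn R to S, flip to black, move to (13,6). |black|=11
Step 10: on BLACK (13,6): turn L to E, flip to white, move to (13,7). |black|=10
Step 11: on WHITE (13,7): turn R to S, flip to black, move to (14,7). |black|=11
Step 12: on WHITE (14,7): turn R to W, flip to black, move to (14,6). |black|=12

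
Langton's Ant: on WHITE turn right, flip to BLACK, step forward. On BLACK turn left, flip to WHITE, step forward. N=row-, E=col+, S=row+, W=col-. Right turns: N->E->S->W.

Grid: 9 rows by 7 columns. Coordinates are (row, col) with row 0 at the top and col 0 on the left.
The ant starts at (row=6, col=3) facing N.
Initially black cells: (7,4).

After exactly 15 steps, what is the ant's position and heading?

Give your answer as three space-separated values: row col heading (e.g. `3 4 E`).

Step 1: on WHITE (6,3): turn R to E, flip to black, move to (6,4). |black|=2
Step 2: on WHITE (6,4): turn R to S, flip to black, move to (7,4). |black|=3
Step 3: on BLACK (7,4): turn L to E, flip to white, move to (7,5). |black|=2
Step 4: on WHITE (7,5): turn R to S, flip to black, move to (8,5). |black|=3
Step 5: on WHITE (8,5): turn R to W, flip to black, move to (8,4). |black|=4
Step 6: on WHITE (8,4): turn R to N, flip to black, move to (7,4). |black|=5
Step 7: on WHITE (7,4): turn R to E, flip to black, move to (7,5). |black|=6
Step 8: on BLACK (7,5): turn L to N, flip to white, move to (6,5). |black|=5
Step 9: on WHITE (6,5): turn R to E, flip to black, move to (6,6). |black|=6
Step 10: on WHITE (6,6): turn R to S, flip to black, move to (7,6). |black|=7
Step 11: on WHITE (7,6): turn R to W, flip to black, move to (7,5). |black|=8
Step 12: on WHITE (7,5): turn R to N, flip to black, move to (6,5). |black|=9
Step 13: on BLACK (6,5): turn L to W, flip to white, move to (6,4). |black|=8
Step 14: on BLACK (6,4): turn L to S, flip to white, move to (7,4). |black|=7
Step 15: on BLACK (7,4): turn L to E, flip to white, move to (7,5). |black|=6

Answer: 7 5 E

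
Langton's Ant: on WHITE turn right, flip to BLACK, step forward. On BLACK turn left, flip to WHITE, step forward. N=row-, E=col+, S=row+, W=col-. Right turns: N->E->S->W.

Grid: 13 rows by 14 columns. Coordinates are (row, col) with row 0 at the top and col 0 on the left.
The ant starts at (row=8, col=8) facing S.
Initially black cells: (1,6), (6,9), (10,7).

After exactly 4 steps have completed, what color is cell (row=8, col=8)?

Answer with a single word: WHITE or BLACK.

Step 1: on WHITE (8,8): turn R to W, flip to black, move to (8,7). |black|=4
Step 2: on WHITE (8,7): turn R to N, flip to black, move to (7,7). |black|=5
Step 3: on WHITE (7,7): turn R to E, flip to black, move to (7,8). |black|=6
Step 4: on WHITE (7,8): turn R to S, flip to black, move to (8,8). |black|=7

Answer: BLACK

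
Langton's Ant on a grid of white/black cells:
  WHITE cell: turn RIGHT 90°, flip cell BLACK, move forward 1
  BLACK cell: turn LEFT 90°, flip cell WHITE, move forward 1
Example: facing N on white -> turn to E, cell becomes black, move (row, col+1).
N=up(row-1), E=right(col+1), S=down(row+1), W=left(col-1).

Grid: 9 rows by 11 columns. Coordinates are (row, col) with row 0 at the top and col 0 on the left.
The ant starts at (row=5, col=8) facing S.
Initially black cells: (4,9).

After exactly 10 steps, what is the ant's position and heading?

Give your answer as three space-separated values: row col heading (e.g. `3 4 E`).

Step 1: on WHITE (5,8): turn R to W, flip to black, move to (5,7). |black|=2
Step 2: on WHITE (5,7): turn R to N, flip to black, move to (4,7). |black|=3
Step 3: on WHITE (4,7): turn R to E, flip to black, move to (4,8). |black|=4
Step 4: on WHITE (4,8): turn R to S, flip to black, move to (5,8). |black|=5
Step 5: on BLACK (5,8): turn L to E, flip to white, move to (5,9). |black|=4
Step 6: on WHITE (5,9): turn R to S, flip to black, move to (6,9). |black|=5
Step 7: on WHITE (6,9): turn R to W, flip to black, move to (6,8). |black|=6
Step 8: on WHITE (6,8): turn R to N, flip to black, move to (5,8). |black|=7
Step 9: on WHITE (5,8): turn R to E, flip to black, move to (5,9). |black|=8
Step 10: on BLACK (5,9): turn L to N, flip to white, move to (4,9). |black|=7

Answer: 4 9 N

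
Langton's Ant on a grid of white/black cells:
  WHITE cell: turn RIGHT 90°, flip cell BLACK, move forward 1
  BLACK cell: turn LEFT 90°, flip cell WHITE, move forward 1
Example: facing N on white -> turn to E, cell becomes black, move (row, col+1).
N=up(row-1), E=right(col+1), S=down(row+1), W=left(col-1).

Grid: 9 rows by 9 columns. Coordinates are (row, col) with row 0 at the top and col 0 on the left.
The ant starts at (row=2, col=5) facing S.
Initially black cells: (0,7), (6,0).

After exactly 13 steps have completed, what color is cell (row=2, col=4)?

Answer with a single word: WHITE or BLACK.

Answer: BLACK

Derivation:
Step 1: on WHITE (2,5): turn R to W, flip to black, move to (2,4). |black|=3
Step 2: on WHITE (2,4): turn R to N, flip to black, move to (1,4). |black|=4
Step 3: on WHITE (1,4): turn R to E, flip to black, move to (1,5). |black|=5
Step 4: on WHITE (1,5): turn R to S, flip to black, move to (2,5). |black|=6
Step 5: on BLACK (2,5): turn L to E, flip to white, move to (2,6). |black|=5
Step 6: on WHITE (2,6): turn R to S, flip to black, move to (3,6). |black|=6
Step 7: on WHITE (3,6): turn R to W, flip to black, move to (3,5). |black|=7
Step 8: on WHITE (3,5): turn R to N, flip to black, move to (2,5). |black|=8
Step 9: on WHITE (2,5): turn R to E, flip to black, move to (2,6). |black|=9
Step 10: on BLACK (2,6): turn L to N, flip to white, move to (1,6). |black|=8
Step 11: on WHITE (1,6): turn R to E, flip to black, move to (1,7). |black|=9
Step 12: on WHITE (1,7): turn R to S, flip to black, move to (2,7). |black|=10
Step 13: on WHITE (2,7): turn R to W, flip to black, move to (2,6). |black|=11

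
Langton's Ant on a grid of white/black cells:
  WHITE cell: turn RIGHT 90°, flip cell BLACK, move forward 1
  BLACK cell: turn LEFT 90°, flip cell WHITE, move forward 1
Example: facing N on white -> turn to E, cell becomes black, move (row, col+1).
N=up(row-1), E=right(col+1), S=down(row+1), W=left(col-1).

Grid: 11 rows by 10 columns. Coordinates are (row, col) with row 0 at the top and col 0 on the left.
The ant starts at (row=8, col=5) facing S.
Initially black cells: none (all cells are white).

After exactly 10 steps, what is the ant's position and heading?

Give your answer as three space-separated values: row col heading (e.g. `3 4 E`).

Answer: 7 6 N

Derivation:
Step 1: on WHITE (8,5): turn R to W, flip to black, move to (8,4). |black|=1
Step 2: on WHITE (8,4): turn R to N, flip to black, move to (7,4). |black|=2
Step 3: on WHITE (7,4): turn R to E, flip to black, move to (7,5). |black|=3
Step 4: on WHITE (7,5): turn R to S, flip to black, move to (8,5). |black|=4
Step 5: on BLACK (8,5): turn L to E, flip to white, move to (8,6). |black|=3
Step 6: on WHITE (8,6): turn R to S, flip to black, move to (9,6). |black|=4
Step 7: on WHITE (9,6): turn R to W, flip to black, move to (9,5). |black|=5
Step 8: on WHITE (9,5): turn R to N, flip to black, move to (8,5). |black|=6
Step 9: on WHITE (8,5): turn R to E, flip to black, move to (8,6). |black|=7
Step 10: on BLACK (8,6): turn L to N, flip to white, move to (7,6). |black|=6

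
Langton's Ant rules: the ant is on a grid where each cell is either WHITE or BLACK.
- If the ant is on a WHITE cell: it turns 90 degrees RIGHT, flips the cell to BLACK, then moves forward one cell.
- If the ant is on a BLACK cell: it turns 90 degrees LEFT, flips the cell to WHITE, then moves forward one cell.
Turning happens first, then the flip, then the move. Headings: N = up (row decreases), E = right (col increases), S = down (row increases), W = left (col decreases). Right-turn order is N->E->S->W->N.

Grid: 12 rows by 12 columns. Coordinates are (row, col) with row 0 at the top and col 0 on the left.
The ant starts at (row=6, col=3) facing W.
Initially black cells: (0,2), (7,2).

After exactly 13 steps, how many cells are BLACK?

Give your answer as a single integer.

Answer: 9

Derivation:
Step 1: on WHITE (6,3): turn R to N, flip to black, move to (5,3). |black|=3
Step 2: on WHITE (5,3): turn R to E, flip to black, move to (5,4). |black|=4
Step 3: on WHITE (5,4): turn R to S, flip to black, move to (6,4). |black|=5
Step 4: on WHITE (6,4): turn R to W, flip to black, move to (6,3). |black|=6
Step 5: on BLACK (6,3): turn L to S, flip to white, move to (7,3). |black|=5
Step 6: on WHITE (7,3): turn R to W, flip to black, move to (7,2). |black|=6
Step 7: on BLACK (7,2): turn L to S, flip to white, move to (8,2). |black|=5
Step 8: on WHITE (8,2): turn R to W, flip to black, move to (8,1). |black|=6
Step 9: on WHITE (8,1): turn R to N, flip to black, move to (7,1). |black|=7
Step 10: on WHITE (7,1): turn R to E, flip to black, move to (7,2). |black|=8
Step 11: on WHITE (7,2): turn R to S, flip to black, move to (8,2). |black|=9
Step 12: on BLACK (8,2): turn L to E, flip to white, move to (8,3). |black|=8
Step 13: on WHITE (8,3): turn R to S, flip to black, move to (9,3). |black|=9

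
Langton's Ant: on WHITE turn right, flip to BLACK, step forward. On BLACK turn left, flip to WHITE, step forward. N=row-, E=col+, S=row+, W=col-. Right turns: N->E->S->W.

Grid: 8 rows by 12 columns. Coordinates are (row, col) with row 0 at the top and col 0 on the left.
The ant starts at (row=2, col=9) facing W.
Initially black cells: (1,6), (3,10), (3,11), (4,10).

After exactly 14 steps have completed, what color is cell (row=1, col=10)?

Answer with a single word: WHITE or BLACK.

Answer: BLACK

Derivation:
Step 1: on WHITE (2,9): turn R to N, flip to black, move to (1,9). |black|=5
Step 2: on WHITE (1,9): turn R to E, flip to black, move to (1,10). |black|=6
Step 3: on WHITE (1,10): turn R to S, flip to black, move to (2,10). |black|=7
Step 4: on WHITE (2,10): turn R to W, flip to black, move to (2,9). |black|=8
Step 5: on BLACK (2,9): turn L to S, flip to white, move to (3,9). |black|=7
Step 6: on WHITE (3,9): turn R to W, flip to black, move to (3,8). |black|=8
Step 7: on WHITE (3,8): turn R to N, flip to black, move to (2,8). |black|=9
Step 8: on WHITE (2,8): turn R to E, flip to black, move to (2,9). |black|=10
Step 9: on WHITE (2,9): turn R to S, flip to black, move to (3,9). |black|=11
Step 10: on BLACK (3,9): turn L to E, flip to white, move to (3,10). |black|=10
Step 11: on BLACK (3,10): turn L to N, flip to white, move to (2,10). |black|=9
Step 12: on BLACK (2,10): turn L to W, flip to white, move to (2,9). |black|=8
Step 13: on BLACK (2,9): turn L to S, flip to white, move to (3,9). |black|=7
Step 14: on WHITE (3,9): turn R to W, flip to black, move to (3,8). |black|=8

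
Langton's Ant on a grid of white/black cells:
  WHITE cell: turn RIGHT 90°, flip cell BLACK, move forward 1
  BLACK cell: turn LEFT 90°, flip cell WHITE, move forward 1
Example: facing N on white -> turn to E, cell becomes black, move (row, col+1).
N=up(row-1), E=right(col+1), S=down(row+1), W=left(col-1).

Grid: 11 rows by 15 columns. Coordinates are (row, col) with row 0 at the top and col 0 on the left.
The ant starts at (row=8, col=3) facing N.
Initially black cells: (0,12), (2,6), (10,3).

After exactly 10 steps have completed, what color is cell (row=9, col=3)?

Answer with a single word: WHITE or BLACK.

Answer: BLACK

Derivation:
Step 1: on WHITE (8,3): turn R to E, flip to black, move to (8,4). |black|=4
Step 2: on WHITE (8,4): turn R to S, flip to black, move to (9,4). |black|=5
Step 3: on WHITE (9,4): turn R to W, flip to black, move to (9,3). |black|=6
Step 4: on WHITE (9,3): turn R to N, flip to black, move to (8,3). |black|=7
Step 5: on BLACK (8,3): turn L to W, flip to white, move to (8,2). |black|=6
Step 6: on WHITE (8,2): turn R to N, flip to black, move to (7,2). |black|=7
Step 7: on WHITE (7,2): turn R to E, flip to black, move to (7,3). |black|=8
Step 8: on WHITE (7,3): turn R to S, flip to black, move to (8,3). |black|=9
Step 9: on WHITE (8,3): turn R to W, flip to black, move to (8,2). |black|=10
Step 10: on BLACK (8,2): turn L to S, flip to white, move to (9,2). |black|=9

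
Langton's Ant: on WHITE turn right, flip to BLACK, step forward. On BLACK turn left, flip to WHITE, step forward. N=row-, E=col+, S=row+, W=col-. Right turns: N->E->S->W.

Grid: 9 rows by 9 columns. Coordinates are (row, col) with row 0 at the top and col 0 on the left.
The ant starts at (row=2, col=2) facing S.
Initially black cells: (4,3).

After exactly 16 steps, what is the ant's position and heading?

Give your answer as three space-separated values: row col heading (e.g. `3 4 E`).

Step 1: on WHITE (2,2): turn R to W, flip to black, move to (2,1). |black|=2
Step 2: on WHITE (2,1): turn R to N, flip to black, move to (1,1). |black|=3
Step 3: on WHITE (1,1): turn R to E, flip to black, move to (1,2). |black|=4
Step 4: on WHITE (1,2): turn R to S, flip to black, move to (2,2). |black|=5
Step 5: on BLACK (2,2): turn L to E, flip to white, move to (2,3). |black|=4
Step 6: on WHITE (2,3): turn R to S, flip to black, move to (3,3). |black|=5
Step 7: on WHITE (3,3): turn R to W, flip to black, move to (3,2). |black|=6
Step 8: on WHITE (3,2): turn R to N, flip to black, move to (2,2). |black|=7
Step 9: on WHITE (2,2): turn R to E, flip to black, move to (2,3). |black|=8
Step 10: on BLACK (2,3): turn L to N, flip to white, move to (1,3). |black|=7
Step 11: on WHITE (1,3): turn R to E, flip to black, move to (1,4). |black|=8
Step 12: on WHITE (1,4): turn R to S, flip to black, move to (2,4). |black|=9
Step 13: on WHITE (2,4): turn R to W, flip to black, move to (2,3). |black|=10
Step 14: on WHITE (2,3): turn R to N, flip to black, move to (1,3). |black|=11
Step 15: on BLACK (1,3): turn L to W, flip to white, move to (1,2). |black|=10
Step 16: on BLACK (1,2): turn L to S, flip to white, move to (2,2). |black|=9

Answer: 2 2 S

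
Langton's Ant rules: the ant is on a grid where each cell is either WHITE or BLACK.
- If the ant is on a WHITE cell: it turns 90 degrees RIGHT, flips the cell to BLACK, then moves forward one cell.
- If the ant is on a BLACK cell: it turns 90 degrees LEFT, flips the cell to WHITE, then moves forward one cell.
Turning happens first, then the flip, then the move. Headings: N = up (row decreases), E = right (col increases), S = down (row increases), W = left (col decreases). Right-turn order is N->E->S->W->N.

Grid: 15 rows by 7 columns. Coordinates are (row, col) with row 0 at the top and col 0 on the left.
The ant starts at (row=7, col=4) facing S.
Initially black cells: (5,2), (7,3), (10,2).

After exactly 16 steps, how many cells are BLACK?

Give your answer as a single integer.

Step 1: on WHITE (7,4): turn R to W, flip to black, move to (7,3). |black|=4
Step 2: on BLACK (7,3): turn L to S, flip to white, move to (8,3). |black|=3
Step 3: on WHITE (8,3): turn R to W, flip to black, move to (8,2). |black|=4
Step 4: on WHITE (8,2): turn R to N, flip to black, move to (7,2). |black|=5
Step 5: on WHITE (7,2): turn R to E, flip to black, move to (7,3). |black|=6
Step 6: on WHITE (7,3): turn R to S, flip to black, move to (8,3). |black|=7
Step 7: on BLACK (8,3): turn L to E, flip to white, move to (8,4). |black|=6
Step 8: on WHITE (8,4): turn R to S, flip to black, move to (9,4). |black|=7
Step 9: on WHITE (9,4): turn R to W, flip to black, move to (9,3). |black|=8
Step 10: on WHITE (9,3): turn R to N, flip to black, move to (8,3). |black|=9
Step 11: on WHITE (8,3): turn R to E, flip to black, move to (8,4). |black|=10
Step 12: on BLACK (8,4): turn L to N, flip to white, move to (7,4). |black|=9
Step 13: on BLACK (7,4): turn L to W, flip to white, move to (7,3). |black|=8
Step 14: on BLACK (7,3): turn L to S, flip to white, move to (8,3). |black|=7
Step 15: on BLACK (8,3): turn L to E, flip to white, move to (8,4). |black|=6
Step 16: on WHITE (8,4): turn R to S, flip to black, move to (9,4). |black|=7

Answer: 7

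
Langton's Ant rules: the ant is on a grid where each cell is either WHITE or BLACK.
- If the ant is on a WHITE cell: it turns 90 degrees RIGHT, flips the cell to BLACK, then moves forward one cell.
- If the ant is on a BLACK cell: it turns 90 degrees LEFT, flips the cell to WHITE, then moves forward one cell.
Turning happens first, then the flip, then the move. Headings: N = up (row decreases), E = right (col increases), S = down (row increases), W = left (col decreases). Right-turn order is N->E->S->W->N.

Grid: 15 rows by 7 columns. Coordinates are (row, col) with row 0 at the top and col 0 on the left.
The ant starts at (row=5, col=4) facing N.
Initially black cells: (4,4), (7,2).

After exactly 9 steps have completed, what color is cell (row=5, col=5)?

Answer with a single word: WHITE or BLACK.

Step 1: on WHITE (5,4): turn R to E, flip to black, move to (5,5). |black|=3
Step 2: on WHITE (5,5): turn R to S, flip to black, move to (6,5). |black|=4
Step 3: on WHITE (6,5): turn R to W, flip to black, move to (6,4). |black|=5
Step 4: on WHITE (6,4): turn R to N, flip to black, move to (5,4). |black|=6
Step 5: on BLACK (5,4): turn L to W, flip to white, move to (5,3). |black|=5
Step 6: on WHITE (5,3): turn R to N, flip to black, move to (4,3). |black|=6
Step 7: on WHITE (4,3): turn R to E, flip to black, move to (4,4). |black|=7
Step 8: on BLACK (4,4): turn L to N, flip to white, move to (3,4). |black|=6
Step 9: on WHITE (3,4): turn R to E, flip to black, move to (3,5). |black|=7

Answer: BLACK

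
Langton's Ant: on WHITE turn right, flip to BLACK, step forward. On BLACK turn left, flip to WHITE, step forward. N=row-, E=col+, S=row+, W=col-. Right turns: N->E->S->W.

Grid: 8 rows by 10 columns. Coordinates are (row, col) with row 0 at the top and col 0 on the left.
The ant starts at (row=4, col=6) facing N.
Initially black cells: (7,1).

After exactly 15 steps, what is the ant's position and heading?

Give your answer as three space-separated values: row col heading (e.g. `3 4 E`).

Answer: 5 6 E

Derivation:
Step 1: on WHITE (4,6): turn R to E, flip to black, move to (4,7). |black|=2
Step 2: on WHITE (4,7): turn R to S, flip to black, move to (5,7). |black|=3
Step 3: on WHITE (5,7): turn R to W, flip to black, move to (5,6). |black|=4
Step 4: on WHITE (5,6): turn R to N, flip to black, move to (4,6). |black|=5
Step 5: on BLACK (4,6): turn L to W, flip to white, move to (4,5). |black|=4
Step 6: on WHITE (4,5): turn R to N, flip to black, move to (3,5). |black|=5
Step 7: on WHITE (3,5): turn R to E, flip to black, move to (3,6). |black|=6
Step 8: on WHITE (3,6): turn R to S, flip to black, move to (4,6). |black|=7
Step 9: on WHITE (4,6): turn R to W, flip to black, move to (4,5). |black|=8
Step 10: on BLACK (4,5): turn L to S, flip to white, move to (5,5). |black|=7
Step 11: on WHITE (5,5): turn R to W, flip to black, move to (5,4). |black|=8
Step 12: on WHITE (5,4): turn R to N, flip to black, move to (4,4). |black|=9
Step 13: on WHITE (4,4): turn R to E, flip to black, move to (4,5). |black|=10
Step 14: on WHITE (4,5): turn R to S, flip to black, move to (5,5). |black|=11
Step 15: on BLACK (5,5): turn L to E, flip to white, move to (5,6). |black|=10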